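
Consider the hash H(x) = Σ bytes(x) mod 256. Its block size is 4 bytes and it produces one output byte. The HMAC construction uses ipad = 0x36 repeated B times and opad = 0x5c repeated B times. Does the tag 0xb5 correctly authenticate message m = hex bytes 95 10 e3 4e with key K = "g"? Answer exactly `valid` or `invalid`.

Key "g" = 67 is 1 byte ≤ B = 4; zero-pad to 4 bytes: K' = 67 00 00 00.
K' ⊕ ipad = 51 36 36 36; K' ⊕ opad = 3b 5c 5c 5c.
Inner hash: sum = 81+54+54+54+149+16+227+78 = 713; mod 256 = 201 → c9.
Outer hash (recomputed tag): sum = 59+92+92+92+201 = 536; mod 256 = 24 → 18.
Recomputed tag = 18; claimed = b5 → mismatch.

invalid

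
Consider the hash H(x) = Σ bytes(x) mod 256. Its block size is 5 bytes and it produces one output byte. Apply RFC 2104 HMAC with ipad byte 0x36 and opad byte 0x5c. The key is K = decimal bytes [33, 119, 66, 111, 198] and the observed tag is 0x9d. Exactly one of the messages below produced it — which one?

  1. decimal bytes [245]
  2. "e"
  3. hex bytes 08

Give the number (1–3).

Key decimal bytes [33, 119, 66, 111, 198] = 21 77 42 6f c6 is exactly B = 5 bytes: K' = 21 77 42 6f c6.
K' ⊕ ipad = 17 41 74 59 f0; K' ⊕ opad = 7d 2b 1e 33 9a.
m1: inner = H(17 41 74 59 f0 f5) = 0a; tag = H(7d 2b 1e 33 9a 0a) = 9d ← matches
m2: inner = H(17 41 74 59 f0 65) = 7a; tag = H(7d 2b 1e 33 9a 7a) = 0d
m3: inner = H(17 41 74 59 f0 08) = 1d; tag = H(7d 2b 1e 33 9a 1d) = b0

1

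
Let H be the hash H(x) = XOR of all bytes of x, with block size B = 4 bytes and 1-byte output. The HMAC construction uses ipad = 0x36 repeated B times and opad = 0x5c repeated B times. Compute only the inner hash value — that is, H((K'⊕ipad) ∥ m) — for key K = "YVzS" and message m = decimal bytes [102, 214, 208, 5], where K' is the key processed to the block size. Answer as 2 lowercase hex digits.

43

Key "YVzS" = 59 56 7a 53 is exactly B = 4 bytes: K' = 59 56 7a 53.
K' ⊕ ipad = 6f 60 4c 65.
Inner input = 6f 60 4c 65 ∥ 66 d6 d0 05.
Inner hash: XOR 6f⊕60⊕4c⊕65⊕66⊕d6⊕d0⊕05 = 43.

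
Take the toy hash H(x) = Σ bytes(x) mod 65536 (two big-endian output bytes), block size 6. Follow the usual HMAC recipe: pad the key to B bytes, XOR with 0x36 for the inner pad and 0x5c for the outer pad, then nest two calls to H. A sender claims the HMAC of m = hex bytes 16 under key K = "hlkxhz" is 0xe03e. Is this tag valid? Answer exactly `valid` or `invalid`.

invalid

Key "hlkxhz" = 68 6c 6b 78 68 7a is exactly B = 6 bytes: K' = 68 6c 6b 78 68 7a.
K' ⊕ ipad = 5e 5a 5d 4e 5e 4c; K' ⊕ opad = 34 30 37 24 34 26.
Inner hash: sum = 94+90+93+78+94+76+22 = 547 → 02 23.
Outer hash (recomputed tag): sum = 52+48+55+36+52+38+2+35 = 318 → 01 3e.
Recomputed tag = 013e; claimed = e03e → mismatch.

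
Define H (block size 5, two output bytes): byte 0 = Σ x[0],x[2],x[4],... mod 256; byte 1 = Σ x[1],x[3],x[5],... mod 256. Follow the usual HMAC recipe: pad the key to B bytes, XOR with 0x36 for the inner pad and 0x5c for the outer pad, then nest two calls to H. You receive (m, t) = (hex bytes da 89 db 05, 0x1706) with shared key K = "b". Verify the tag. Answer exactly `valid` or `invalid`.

valid

Key "b" = 62 is 1 byte ≤ B = 5; zero-pad to 5 bytes: K' = 62 00 00 00 00.
K' ⊕ ipad = 54 36 36 36 36; K' ⊕ opad = 3e 5c 5c 5c 5c.
Inner hash: even-index sum = 334 mod 256 = 78; odd-index sum = 545 mod 256 = 33 → 4e 21.
Outer hash (recomputed tag): even-index sum = 279 mod 256 = 23; odd-index sum = 262 mod 256 = 6 → 17 06.
Recomputed tag = 1706; claimed = 1706 → match.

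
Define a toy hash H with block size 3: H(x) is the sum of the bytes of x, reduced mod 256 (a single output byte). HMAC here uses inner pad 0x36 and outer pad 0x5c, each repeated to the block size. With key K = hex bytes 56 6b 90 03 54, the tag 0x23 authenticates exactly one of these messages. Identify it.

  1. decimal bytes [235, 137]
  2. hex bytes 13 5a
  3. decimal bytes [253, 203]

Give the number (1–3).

2

Key hex bytes 56 6b 90 03 54 is 5 bytes > B = 3, so hash it first: H(key) = a8, then zero-pad to 3 bytes: K' = a8 00 00.
K' ⊕ ipad = 9e 36 36; K' ⊕ opad = f4 5c 5c.
m1: inner = H(9e 36 36 eb 89) = 7e; tag = H(f4 5c 5c 7e) = 2a
m2: inner = H(9e 36 36 13 5a) = 77; tag = H(f4 5c 5c 77) = 23 ← matches
m3: inner = H(9e 36 36 fd cb) = d2; tag = H(f4 5c 5c d2) = 7e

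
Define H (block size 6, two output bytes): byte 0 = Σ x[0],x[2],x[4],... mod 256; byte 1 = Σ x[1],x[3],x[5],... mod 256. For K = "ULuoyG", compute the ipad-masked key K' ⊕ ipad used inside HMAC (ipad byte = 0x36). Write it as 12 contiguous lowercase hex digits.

Key "ULuoyG" = 55 4c 75 6f 79 47 is exactly B = 6 bytes: K' = 55 4c 75 6f 79 47.
XOR each byte with 0x36: 55⊕36=63, 4c⊕36=7a, 75⊕36=43, 6f⊕36=59, 79⊕36=4f, 47⊕36=71.

637a43594f71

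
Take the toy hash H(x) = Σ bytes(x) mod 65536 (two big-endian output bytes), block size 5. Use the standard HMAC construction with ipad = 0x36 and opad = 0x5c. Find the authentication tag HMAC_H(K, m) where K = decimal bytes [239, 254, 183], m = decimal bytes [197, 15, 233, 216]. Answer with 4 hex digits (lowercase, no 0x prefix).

Key decimal bytes [239, 254, 183] = ef fe b7 is 3 bytes ≤ B = 5; zero-pad to 5 bytes: K' = ef fe b7 00 00.
K' ⊕ ipad = d9 c8 81 36 36.  K' ⊕ opad = b3 a2 eb 5c 5c.
Inner input = (K'⊕ipad) ∥ m = d9 c8 81 36 36 ∥ c5 0f e9 d8.
Inner hash: sum = 217+200+129+54+54+197+15+233+216 = 1315 → 05 23.
Outer input = (K'⊕opad) ∥ inner = b3 a2 eb 5c 5c ∥ 05 23.
Outer hash (tag): sum = 179+162+235+92+92+5+35 = 800 → 03 20.

0320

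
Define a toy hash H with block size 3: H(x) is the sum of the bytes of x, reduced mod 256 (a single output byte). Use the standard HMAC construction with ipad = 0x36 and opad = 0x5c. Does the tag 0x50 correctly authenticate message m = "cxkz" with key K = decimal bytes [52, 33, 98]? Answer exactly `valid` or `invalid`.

Key decimal bytes [52, 33, 98] = 34 21 62 is exactly B = 3 bytes: K' = 34 21 62.
K' ⊕ ipad = 02 17 54; K' ⊕ opad = 68 7d 3e.
Inner hash: sum = 2+23+84+99+120+107+122 = 557; mod 256 = 45 → 2d.
Outer hash (recomputed tag): sum = 104+125+62+45 = 336; mod 256 = 80 → 50.
Recomputed tag = 50; claimed = 50 → match.

valid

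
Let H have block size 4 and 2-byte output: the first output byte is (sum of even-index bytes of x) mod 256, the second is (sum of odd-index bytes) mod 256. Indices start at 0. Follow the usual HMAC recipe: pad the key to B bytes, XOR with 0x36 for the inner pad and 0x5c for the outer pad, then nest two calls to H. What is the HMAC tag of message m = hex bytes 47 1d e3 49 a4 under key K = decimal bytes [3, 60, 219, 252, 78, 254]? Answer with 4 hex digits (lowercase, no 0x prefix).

ea62

Key decimal bytes [3, 60, 219, 252, 78, 254] = 03 3c db fc 4e fe is 6 bytes > B = 4, so hash it first: H(key) = 2c 36, then zero-pad to 4 bytes: K' = 2c 36 00 00.
K' ⊕ ipad = 1a 00 36 36.  K' ⊕ opad = 70 6a 5c 5c.
Inner input = (K'⊕ipad) ∥ m = 1a 00 36 36 ∥ 47 1d e3 49 a4.
Inner hash: even-index sum = 542 mod 256 = 30; odd-index sum = 156 mod 256 = 156 → 1e 9c.
Outer input = (K'⊕opad) ∥ inner = 70 6a 5c 5c ∥ 1e 9c.
Outer hash (tag): even-index sum = 234 mod 256 = 234; odd-index sum = 354 mod 256 = 98 → ea 62.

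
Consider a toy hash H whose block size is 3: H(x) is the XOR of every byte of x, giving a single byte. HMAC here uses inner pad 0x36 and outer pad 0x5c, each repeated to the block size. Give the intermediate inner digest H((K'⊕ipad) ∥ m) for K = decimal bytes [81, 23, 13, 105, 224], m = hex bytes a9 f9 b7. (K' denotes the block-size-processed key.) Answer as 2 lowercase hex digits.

Key decimal bytes [81, 23, 13, 105, 224] = 51 17 0d 69 e0 is 5 bytes > B = 3, so hash it first: H(key) = c2, then zero-pad to 3 bytes: K' = c2 00 00.
K' ⊕ ipad = f4 36 36.
Inner input = f4 36 36 ∥ a9 f9 b7.
Inner hash: XOR f4⊕36⊕36⊕a9⊕f9⊕b7 = 13.

13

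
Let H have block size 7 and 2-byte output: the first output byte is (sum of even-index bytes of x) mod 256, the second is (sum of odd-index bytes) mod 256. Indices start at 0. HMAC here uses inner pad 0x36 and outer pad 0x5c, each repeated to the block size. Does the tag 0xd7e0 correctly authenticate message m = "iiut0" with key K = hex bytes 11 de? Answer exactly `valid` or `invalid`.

invalid

Key hex bytes 11 de is 2 bytes ≤ B = 7; zero-pad to 7 bytes: K' = 11 de 00 00 00 00 00.
K' ⊕ ipad = 27 e8 36 36 36 36 36; K' ⊕ opad = 4d 82 5c 5c 5c 5c 5c.
Inner hash: even-index sum = 422 mod 256 = 166; odd-index sum = 610 mod 256 = 98 → a6 62.
Outer hash (recomputed tag): even-index sum = 451 mod 256 = 195; odd-index sum = 480 mod 256 = 224 → c3 e0.
Recomputed tag = c3e0; claimed = d7e0 → mismatch.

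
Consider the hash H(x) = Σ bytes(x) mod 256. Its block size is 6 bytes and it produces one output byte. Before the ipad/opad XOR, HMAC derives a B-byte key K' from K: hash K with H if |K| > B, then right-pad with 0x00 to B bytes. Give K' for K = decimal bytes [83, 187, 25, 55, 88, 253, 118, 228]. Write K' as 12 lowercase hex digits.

|K| = 8 > B = 6, so first hash the key.
H(K): sum = 83+187+25+55+88+253+118+228 = 1037; mod 256 = 13 → 0d.
Zero-pad H(K) = 0d to 6 bytes: K' = 0d 00 00 00 00 00.

0d0000000000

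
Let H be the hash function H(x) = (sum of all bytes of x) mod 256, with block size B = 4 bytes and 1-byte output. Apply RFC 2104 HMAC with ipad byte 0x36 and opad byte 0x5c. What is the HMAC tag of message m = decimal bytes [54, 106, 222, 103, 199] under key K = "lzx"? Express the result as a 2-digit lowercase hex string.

Key "lzx" = 6c 7a 78 is 3 bytes ≤ B = 4; zero-pad to 4 bytes: K' = 6c 7a 78 00.
K' ⊕ ipad = 5a 4c 4e 36.  K' ⊕ opad = 30 26 24 5c.
Inner input = (K'⊕ipad) ∥ m = 5a 4c 4e 36 ∥ 36 6a de 67 c7.
Inner hash: sum = 90+76+78+54+54+106+222+103+199 = 982; mod 256 = 214 → d6.
Outer input = (K'⊕opad) ∥ inner = 30 26 24 5c ∥ d6.
Outer hash (tag): sum = 48+38+36+92+214 = 428; mod 256 = 172 → ac.

ac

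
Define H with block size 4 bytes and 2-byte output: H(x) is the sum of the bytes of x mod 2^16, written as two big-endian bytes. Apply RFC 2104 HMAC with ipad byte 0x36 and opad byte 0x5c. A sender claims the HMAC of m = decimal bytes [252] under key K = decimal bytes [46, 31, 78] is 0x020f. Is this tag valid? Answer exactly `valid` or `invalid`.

valid

Key decimal bytes [46, 31, 78] = 2e 1f 4e is 3 bytes ≤ B = 4; zero-pad to 4 bytes: K' = 2e 1f 4e 00.
K' ⊕ ipad = 18 29 78 36; K' ⊕ opad = 72 43 12 5c.
Inner hash: sum = 24+41+120+54+252 = 491 → 01 eb.
Outer hash (recomputed tag): sum = 114+67+18+92+1+235 = 527 → 02 0f.
Recomputed tag = 020f; claimed = 020f → match.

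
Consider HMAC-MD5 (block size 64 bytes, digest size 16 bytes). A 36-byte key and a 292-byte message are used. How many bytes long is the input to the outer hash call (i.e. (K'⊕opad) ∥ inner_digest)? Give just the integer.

80

Key is 36 ≤ 64 bytes, zero-padded: |K'| = 64.
Outer input = (K'⊕opad) ∥ H(inner) → 64 + 16 = 80 bytes.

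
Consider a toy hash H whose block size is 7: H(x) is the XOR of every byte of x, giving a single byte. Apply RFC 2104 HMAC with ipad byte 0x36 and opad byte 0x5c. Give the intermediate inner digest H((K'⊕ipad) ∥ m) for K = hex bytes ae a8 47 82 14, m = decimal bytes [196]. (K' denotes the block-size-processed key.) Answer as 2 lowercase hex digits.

Key hex bytes ae a8 47 82 14 is 5 bytes ≤ B = 7; zero-pad to 7 bytes: K' = ae a8 47 82 14 00 00.
K' ⊕ ipad = 98 9e 71 b4 22 36 36.
Inner input = 98 9e 71 b4 22 36 36 ∥ c4.
Inner hash: XOR 98⊕9e⊕71⊕b4⊕22⊕36⊕36⊕c4 = 25.

25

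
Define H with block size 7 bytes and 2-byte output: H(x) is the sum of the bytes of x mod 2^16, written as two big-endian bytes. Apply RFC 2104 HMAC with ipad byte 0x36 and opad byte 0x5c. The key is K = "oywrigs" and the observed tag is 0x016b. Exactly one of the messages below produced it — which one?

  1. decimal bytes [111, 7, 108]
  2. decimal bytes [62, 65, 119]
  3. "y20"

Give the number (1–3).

Key "oywrigs" = 6f 79 77 72 69 67 73 is exactly B = 7 bytes: K' = 6f 79 77 72 69 67 73.
K' ⊕ ipad = 59 4f 41 44 5f 51 45; K' ⊕ opad = 33 25 2b 2e 35 3b 2f.
m1: inner = H(59 4f 41 44 5f 51 45 6f 07 6c) = 03 04; tag = H(33 25 2b 2e 35 3b 2f 03 04) = 0157
m2: inner = H(59 4f 41 44 5f 51 45 3e 41 77) = 03 18; tag = H(33 25 2b 2e 35 3b 2f 03 18) = 016b ← matches
m3: inner = H(59 4f 41 44 5f 51 45 79 32 30) = 02 fd; tag = H(33 25 2b 2e 35 3b 2f 02 fd) = 024f

2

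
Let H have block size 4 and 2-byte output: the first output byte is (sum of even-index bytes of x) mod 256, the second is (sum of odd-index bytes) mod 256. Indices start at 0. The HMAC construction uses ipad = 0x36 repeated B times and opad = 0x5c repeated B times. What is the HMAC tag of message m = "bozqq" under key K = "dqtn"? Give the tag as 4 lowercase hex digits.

41de

Key "dqtn" = 64 71 74 6e is exactly B = 4 bytes: K' = 64 71 74 6e.
K' ⊕ ipad = 52 47 42 58.  K' ⊕ opad = 38 2d 28 32.
Inner input = (K'⊕ipad) ∥ m = 52 47 42 58 ∥ 62 6f 7a 71 71.
Inner hash: even-index sum = 481 mod 256 = 225; odd-index sum = 383 mod 256 = 127 → e1 7f.
Outer input = (K'⊕opad) ∥ inner = 38 2d 28 32 ∥ e1 7f.
Outer hash (tag): even-index sum = 321 mod 256 = 65; odd-index sum = 222 mod 256 = 222 → 41 de.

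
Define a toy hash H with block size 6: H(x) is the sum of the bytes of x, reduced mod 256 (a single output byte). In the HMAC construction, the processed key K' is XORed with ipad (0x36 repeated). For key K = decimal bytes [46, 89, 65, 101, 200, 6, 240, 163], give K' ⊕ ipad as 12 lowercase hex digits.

Key decimal bytes [46, 89, 65, 101, 200, 6, 240, 163] = 2e 59 41 65 c8 06 f0 a3 is 8 bytes > B = 6, so hash it first: H(key) = 8e, then zero-pad to 6 bytes: K' = 8e 00 00 00 00 00.
XOR each byte with 0x36: 8e⊕36=b8, 00⊕36=36, 00⊕36=36, 00⊕36=36, 00⊕36=36, 00⊕36=36.

b83636363636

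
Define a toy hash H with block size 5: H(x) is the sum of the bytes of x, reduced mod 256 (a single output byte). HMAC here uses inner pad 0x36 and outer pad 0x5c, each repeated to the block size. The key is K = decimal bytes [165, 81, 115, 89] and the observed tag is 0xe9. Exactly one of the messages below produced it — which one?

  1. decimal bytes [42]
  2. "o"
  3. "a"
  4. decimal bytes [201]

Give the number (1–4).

2

Key decimal bytes [165, 81, 115, 89] = a5 51 73 59 is 4 bytes ≤ B = 5; zero-pad to 5 bytes: K' = a5 51 73 59 00.
K' ⊕ ipad = 93 67 45 6f 36; K' ⊕ opad = f9 0d 2f 05 5c.
m1: inner = H(93 67 45 6f 36 2a) = 0e; tag = H(f9 0d 2f 05 5c 0e) = a4
m2: inner = H(93 67 45 6f 36 6f) = 53; tag = H(f9 0d 2f 05 5c 53) = e9 ← matches
m3: inner = H(93 67 45 6f 36 61) = 45; tag = H(f9 0d 2f 05 5c 45) = db
m4: inner = H(93 67 45 6f 36 c9) = ad; tag = H(f9 0d 2f 05 5c ad) = 43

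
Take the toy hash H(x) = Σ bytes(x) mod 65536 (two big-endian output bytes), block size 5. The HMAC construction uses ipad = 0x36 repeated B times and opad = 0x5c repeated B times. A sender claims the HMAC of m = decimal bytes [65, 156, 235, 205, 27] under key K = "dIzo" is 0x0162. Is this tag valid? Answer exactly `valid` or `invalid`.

valid

Key "dIzo" = 64 49 7a 6f is 4 bytes ≤ B = 5; zero-pad to 5 bytes: K' = 64 49 7a 6f 00.
K' ⊕ ipad = 52 7f 4c 59 36; K' ⊕ opad = 38 15 26 33 5c.
Inner hash: sum = 82+127+76+89+54+65+156+235+205+27 = 1116 → 04 5c.
Outer hash (recomputed tag): sum = 56+21+38+51+92+4+92 = 354 → 01 62.
Recomputed tag = 0162; claimed = 0162 → match.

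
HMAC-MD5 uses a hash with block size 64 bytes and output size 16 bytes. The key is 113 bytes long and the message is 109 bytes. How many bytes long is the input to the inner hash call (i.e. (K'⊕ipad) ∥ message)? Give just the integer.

Key is 113 > 64 bytes, so it is hashed to 16 bytes then zero-padded to 64: |K'| = 64.
Inner input = (K'⊕ipad) ∥ m → 64 + 109 = 173 bytes.

173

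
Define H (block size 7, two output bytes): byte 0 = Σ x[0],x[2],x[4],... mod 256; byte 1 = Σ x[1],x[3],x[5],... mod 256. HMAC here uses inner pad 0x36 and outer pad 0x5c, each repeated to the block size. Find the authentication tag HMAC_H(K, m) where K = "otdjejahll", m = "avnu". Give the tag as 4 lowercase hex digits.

d2b8

Key "otdjejahll" = 6f 74 64 6a 65 6a 61 68 6c 6c is 10 bytes > B = 7, so hash it first: H(key) = 05 1c, then zero-pad to 7 bytes: K' = 05 1c 00 00 00 00 00.
K' ⊕ ipad = 33 2a 36 36 36 36 36.  K' ⊕ opad = 59 40 5c 5c 5c 5c 5c.
Inner input = (K'⊕ipad) ∥ m = 33 2a 36 36 36 36 36 ∥ 61 76 6e 75.
Inner hash: even-index sum = 448 mod 256 = 192; odd-index sum = 357 mod 256 = 101 → c0 65.
Outer input = (K'⊕opad) ∥ inner = 59 40 5c 5c 5c 5c 5c ∥ c0 65.
Outer hash (tag): even-index sum = 466 mod 256 = 210; odd-index sum = 440 mod 256 = 184 → d2 b8.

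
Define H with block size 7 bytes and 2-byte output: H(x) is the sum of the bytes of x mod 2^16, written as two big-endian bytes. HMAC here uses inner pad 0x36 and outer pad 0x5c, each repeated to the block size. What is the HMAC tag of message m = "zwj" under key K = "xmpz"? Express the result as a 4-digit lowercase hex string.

01f6

Key "xmpz" = 78 6d 70 7a is 4 bytes ≤ B = 7; zero-pad to 7 bytes: K' = 78 6d 70 7a 00 00 00.
K' ⊕ ipad = 4e 5b 46 4c 36 36 36.  K' ⊕ opad = 24 31 2c 26 5c 5c 5c.
Inner input = (K'⊕ipad) ∥ m = 4e 5b 46 4c 36 36 36 ∥ 7a 77 6a.
Inner hash: sum = 78+91+70+76+54+54+54+122+119+106 = 824 → 03 38.
Outer input = (K'⊕opad) ∥ inner = 24 31 2c 26 5c 5c 5c ∥ 03 38.
Outer hash (tag): sum = 36+49+44+38+92+92+92+3+56 = 502 → 01 f6.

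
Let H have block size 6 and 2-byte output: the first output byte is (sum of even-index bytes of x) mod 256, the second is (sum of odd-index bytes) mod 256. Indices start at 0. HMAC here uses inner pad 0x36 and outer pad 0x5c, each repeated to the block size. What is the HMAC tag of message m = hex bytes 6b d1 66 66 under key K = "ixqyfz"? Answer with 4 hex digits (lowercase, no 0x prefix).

Key "ixqyfz" = 69 78 71 79 66 7a is exactly B = 6 bytes: K' = 69 78 71 79 66 7a.
K' ⊕ ipad = 5f 4e 47 4f 50 4c.  K' ⊕ opad = 35 24 2d 25 3a 26.
Inner input = (K'⊕ipad) ∥ m = 5f 4e 47 4f 50 4c ∥ 6b d1 66 66.
Inner hash: even-index sum = 455 mod 256 = 199; odd-index sum = 544 mod 256 = 32 → c7 20.
Outer input = (K'⊕opad) ∥ inner = 35 24 2d 25 3a 26 ∥ c7 20.
Outer hash (tag): even-index sum = 355 mod 256 = 99; odd-index sum = 143 mod 256 = 143 → 63 8f.

638f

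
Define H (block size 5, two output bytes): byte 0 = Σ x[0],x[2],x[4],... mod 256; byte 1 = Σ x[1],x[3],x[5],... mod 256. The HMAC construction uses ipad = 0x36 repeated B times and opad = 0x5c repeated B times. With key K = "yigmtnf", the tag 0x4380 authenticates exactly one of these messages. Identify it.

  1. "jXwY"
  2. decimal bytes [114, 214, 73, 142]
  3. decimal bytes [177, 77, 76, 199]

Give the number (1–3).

3

Key "yigmtnf" = 79 69 67 6d 74 6e 66 is 7 bytes > B = 5, so hash it first: H(key) = ba 44, then zero-pad to 5 bytes: K' = ba 44 00 00 00.
K' ⊕ ipad = 8c 72 36 36 36; K' ⊕ opad = e6 18 5c 5c 5c.
m1: inner = H(8c 72 36 36 36 6a 58 77 59) = a9 89; tag = H(e6 18 5c 5c 5c a9 89) = 271d
m2: inner = H(8c 72 36 36 36 72 d6 49 8e) = 5c 63; tag = H(e6 18 5c 5c 5c 5c 63) = 01d0
m3: inner = H(8c 72 36 36 36 b1 4d 4c c7) = 0c a5; tag = H(e6 18 5c 5c 5c 0c a5) = 4380 ← matches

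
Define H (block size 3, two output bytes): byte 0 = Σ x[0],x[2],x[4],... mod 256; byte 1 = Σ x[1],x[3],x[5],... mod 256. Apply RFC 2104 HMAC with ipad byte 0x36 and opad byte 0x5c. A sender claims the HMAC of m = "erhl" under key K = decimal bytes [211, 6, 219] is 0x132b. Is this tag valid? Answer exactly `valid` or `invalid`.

invalid

Key decimal bytes [211, 6, 219] = d3 06 db is exactly B = 3 bytes: K' = d3 06 db.
K' ⊕ ipad = e5 30 ed; K' ⊕ opad = 8f 5a 87.
Inner hash: even-index sum = 688 mod 256 = 176; odd-index sum = 253 mod 256 = 253 → b0 fd.
Outer hash (recomputed tag): even-index sum = 531 mod 256 = 19; odd-index sum = 266 mod 256 = 10 → 13 0a.
Recomputed tag = 130a; claimed = 132b → mismatch.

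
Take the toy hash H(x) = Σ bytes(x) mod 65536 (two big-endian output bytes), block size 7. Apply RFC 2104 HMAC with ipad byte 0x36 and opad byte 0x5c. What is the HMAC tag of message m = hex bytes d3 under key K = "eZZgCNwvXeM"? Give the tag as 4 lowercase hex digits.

02cb

Key "eZZgCNwvXeM" = 65 5a 5a 67 43 4e 77 76 58 65 4d is 11 bytes > B = 7, so hash it first: H(key) = 04 08, then zero-pad to 7 bytes: K' = 04 08 00 00 00 00 00.
K' ⊕ ipad = 32 3e 36 36 36 36 36.  K' ⊕ opad = 58 54 5c 5c 5c 5c 5c.
Inner input = (K'⊕ipad) ∥ m = 32 3e 36 36 36 36 36 ∥ d3.
Inner hash: sum = 50+62+54+54+54+54+54+211 = 593 → 02 51.
Outer input = (K'⊕opad) ∥ inner = 58 54 5c 5c 5c 5c 5c ∥ 02 51.
Outer hash (tag): sum = 88+84+92+92+92+92+92+2+81 = 715 → 02 cb.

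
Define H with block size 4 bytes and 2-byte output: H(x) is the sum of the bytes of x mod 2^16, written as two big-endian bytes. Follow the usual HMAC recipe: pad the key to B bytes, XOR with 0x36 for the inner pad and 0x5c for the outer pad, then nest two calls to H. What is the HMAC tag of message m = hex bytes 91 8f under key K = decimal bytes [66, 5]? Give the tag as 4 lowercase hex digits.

Key decimal bytes [66, 5] = 42 05 is 2 bytes ≤ B = 4; zero-pad to 4 bytes: K' = 42 05 00 00.
K' ⊕ ipad = 74 33 36 36.  K' ⊕ opad = 1e 59 5c 5c.
Inner input = (K'⊕ipad) ∥ m = 74 33 36 36 ∥ 91 8f.
Inner hash: sum = 116+51+54+54+145+143 = 563 → 02 33.
Outer input = (K'⊕opad) ∥ inner = 1e 59 5c 5c ∥ 02 33.
Outer hash (tag): sum = 30+89+92+92+2+51 = 356 → 01 64.

0164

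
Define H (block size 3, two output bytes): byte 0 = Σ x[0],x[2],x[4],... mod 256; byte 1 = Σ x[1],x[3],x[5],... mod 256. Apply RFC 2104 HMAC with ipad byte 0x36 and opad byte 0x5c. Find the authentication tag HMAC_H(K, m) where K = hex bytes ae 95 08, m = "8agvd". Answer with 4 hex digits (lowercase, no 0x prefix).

ec76

Key hex bytes ae 95 08 is exactly B = 3 bytes: K' = ae 95 08.
K' ⊕ ipad = 98 a3 3e.  K' ⊕ opad = f2 c9 54.
Inner input = (K'⊕ipad) ∥ m = 98 a3 3e ∥ 38 61 67 76 64.
Inner hash: even-index sum = 429 mod 256 = 173; odd-index sum = 422 mod 256 = 166 → ad a6.
Outer input = (K'⊕opad) ∥ inner = f2 c9 54 ∥ ad a6.
Outer hash (tag): even-index sum = 492 mod 256 = 236; odd-index sum = 374 mod 256 = 118 → ec 76.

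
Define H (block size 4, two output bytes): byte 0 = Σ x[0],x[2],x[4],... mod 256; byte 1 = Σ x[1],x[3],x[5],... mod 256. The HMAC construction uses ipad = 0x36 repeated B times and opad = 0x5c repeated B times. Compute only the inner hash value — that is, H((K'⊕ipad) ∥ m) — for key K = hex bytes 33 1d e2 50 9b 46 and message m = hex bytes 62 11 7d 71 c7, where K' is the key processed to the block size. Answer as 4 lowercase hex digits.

623d

Key hex bytes 33 1d e2 50 9b 46 is 6 bytes > B = 4, so hash it first: H(key) = b0 b3, then zero-pad to 4 bytes: K' = b0 b3 00 00.
K' ⊕ ipad = 86 85 36 36.
Inner input = 86 85 36 36 ∥ 62 11 7d 71 c7.
Inner hash: even-index sum = 610 mod 256 = 98; odd-index sum = 317 mod 256 = 61 → 62 3d.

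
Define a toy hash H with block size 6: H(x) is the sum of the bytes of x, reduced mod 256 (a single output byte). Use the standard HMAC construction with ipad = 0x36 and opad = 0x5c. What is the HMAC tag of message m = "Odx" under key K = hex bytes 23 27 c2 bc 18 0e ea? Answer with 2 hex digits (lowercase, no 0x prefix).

Key hex bytes 23 27 c2 bc 18 0e ea is 7 bytes > B = 6, so hash it first: H(key) = d8, then zero-pad to 6 bytes: K' = d8 00 00 00 00 00.
K' ⊕ ipad = ee 36 36 36 36 36.  K' ⊕ opad = 84 5c 5c 5c 5c 5c.
Inner input = (K'⊕ipad) ∥ m = ee 36 36 36 36 36 ∥ 4f 64 78.
Inner hash: sum = 238+54+54+54+54+54+79+100+120 = 807; mod 256 = 39 → 27.
Outer input = (K'⊕opad) ∥ inner = 84 5c 5c 5c 5c 5c ∥ 27.
Outer hash (tag): sum = 132+92+92+92+92+92+39 = 631; mod 256 = 119 → 77.

77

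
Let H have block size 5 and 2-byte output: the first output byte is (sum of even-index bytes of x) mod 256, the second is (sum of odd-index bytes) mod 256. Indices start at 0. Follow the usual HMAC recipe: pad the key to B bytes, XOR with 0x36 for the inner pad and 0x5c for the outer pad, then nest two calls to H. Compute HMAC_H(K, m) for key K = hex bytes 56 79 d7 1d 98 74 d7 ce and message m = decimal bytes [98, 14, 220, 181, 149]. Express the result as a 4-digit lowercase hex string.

6fb9

Key hex bytes 56 79 d7 1d 98 74 d7 ce is 8 bytes > B = 5, so hash it first: H(key) = 9c d8, then zero-pad to 5 bytes: K' = 9c d8 00 00 00.
K' ⊕ ipad = aa ee 36 36 36.  K' ⊕ opad = c0 84 5c 5c 5c.
Inner input = (K'⊕ipad) ∥ m = aa ee 36 36 36 ∥ 62 0e dc b5 95.
Inner hash: even-index sum = 473 mod 256 = 217; odd-index sum = 759 mod 256 = 247 → d9 f7.
Outer input = (K'⊕opad) ∥ inner = c0 84 5c 5c 5c ∥ d9 f7.
Outer hash (tag): even-index sum = 623 mod 256 = 111; odd-index sum = 441 mod 256 = 185 → 6f b9.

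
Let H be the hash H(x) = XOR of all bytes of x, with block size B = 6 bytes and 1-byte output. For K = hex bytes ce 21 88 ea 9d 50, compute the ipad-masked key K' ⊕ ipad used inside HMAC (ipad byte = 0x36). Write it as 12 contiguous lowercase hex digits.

f817bedcab66

Key hex bytes ce 21 88 ea 9d 50 is exactly B = 6 bytes: K' = ce 21 88 ea 9d 50.
XOR each byte with 0x36: ce⊕36=f8, 21⊕36=17, 88⊕36=be, ea⊕36=dc, 9d⊕36=ab, 50⊕36=66.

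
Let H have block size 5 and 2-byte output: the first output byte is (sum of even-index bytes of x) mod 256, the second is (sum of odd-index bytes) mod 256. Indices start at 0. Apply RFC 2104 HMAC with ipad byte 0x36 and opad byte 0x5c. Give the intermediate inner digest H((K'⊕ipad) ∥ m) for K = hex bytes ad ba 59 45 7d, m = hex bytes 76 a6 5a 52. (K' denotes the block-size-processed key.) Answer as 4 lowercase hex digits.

4dcf

Key hex bytes ad ba 59 45 7d is exactly B = 5 bytes: K' = ad ba 59 45 7d.
K' ⊕ ipad = 9b 8c 6f 73 4b.
Inner input = 9b 8c 6f 73 4b ∥ 76 a6 5a 52.
Inner hash: even-index sum = 589 mod 256 = 77; odd-index sum = 463 mod 256 = 207 → 4d cf.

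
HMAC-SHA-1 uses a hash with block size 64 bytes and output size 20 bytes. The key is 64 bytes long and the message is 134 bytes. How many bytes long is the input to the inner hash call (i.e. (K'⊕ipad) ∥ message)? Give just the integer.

198

Key is 64 ≤ 64 bytes, zero-padded: |K'| = 64.
Inner input = (K'⊕ipad) ∥ m → 64 + 134 = 198 bytes.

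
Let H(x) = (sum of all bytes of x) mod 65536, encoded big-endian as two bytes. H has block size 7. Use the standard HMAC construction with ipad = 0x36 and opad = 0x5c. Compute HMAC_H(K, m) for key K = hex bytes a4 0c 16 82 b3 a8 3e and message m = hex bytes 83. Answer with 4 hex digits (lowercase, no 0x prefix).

0506

Key hex bytes a4 0c 16 82 b3 a8 3e is exactly B = 7 bytes: K' = a4 0c 16 82 b3 a8 3e.
K' ⊕ ipad = 92 3a 20 b4 85 9e 08.  K' ⊕ opad = f8 50 4a de ef f4 62.
Inner input = (K'⊕ipad) ∥ m = 92 3a 20 b4 85 9e 08 ∥ 83.
Inner hash: sum = 146+58+32+180+133+158+8+131 = 846 → 03 4e.
Outer input = (K'⊕opad) ∥ inner = f8 50 4a de ef f4 62 ∥ 03 4e.
Outer hash (tag): sum = 248+80+74+222+239+244+98+3+78 = 1286 → 05 06.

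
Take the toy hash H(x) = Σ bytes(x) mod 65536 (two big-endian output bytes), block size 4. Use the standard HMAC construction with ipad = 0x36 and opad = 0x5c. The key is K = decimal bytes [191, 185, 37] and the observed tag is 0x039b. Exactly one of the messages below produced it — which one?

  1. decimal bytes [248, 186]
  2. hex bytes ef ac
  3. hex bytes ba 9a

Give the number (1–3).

Key decimal bytes [191, 185, 37] = bf b9 25 is 3 bytes ≤ B = 4; zero-pad to 4 bytes: K' = bf b9 25 00.
K' ⊕ ipad = 89 8f 13 36; K' ⊕ opad = e3 e5 79 5c.
m1: inner = H(89 8f 13 36 f8 ba) = 03 13; tag = H(e3 e5 79 5c 03 13) = 02b3
m2: inner = H(89 8f 13 36 ef ac) = 02 fc; tag = H(e3 e5 79 5c 02 fc) = 039b ← matches
m3: inner = H(89 8f 13 36 ba 9a) = 02 b5; tag = H(e3 e5 79 5c 02 b5) = 0354

2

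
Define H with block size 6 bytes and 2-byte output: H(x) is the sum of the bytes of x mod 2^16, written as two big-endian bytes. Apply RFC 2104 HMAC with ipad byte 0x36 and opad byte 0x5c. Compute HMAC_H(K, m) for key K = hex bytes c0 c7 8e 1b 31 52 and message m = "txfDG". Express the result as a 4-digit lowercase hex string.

Key hex bytes c0 c7 8e 1b 31 52 is exactly B = 6 bytes: K' = c0 c7 8e 1b 31 52.
K' ⊕ ipad = f6 f1 b8 2d 07 64.  K' ⊕ opad = 9c 9b d2 47 6d 0e.
Inner input = (K'⊕ipad) ∥ m = f6 f1 b8 2d 07 64 ∥ 74 78 66 44 47.
Inner hash: sum = 246+241+184+45+7+100+116+120+102+68+71 = 1300 → 05 14.
Outer input = (K'⊕opad) ∥ inner = 9c 9b d2 47 6d 0e ∥ 05 14.
Outer hash (tag): sum = 156+155+210+71+109+14+5+20 = 740 → 02 e4.

02e4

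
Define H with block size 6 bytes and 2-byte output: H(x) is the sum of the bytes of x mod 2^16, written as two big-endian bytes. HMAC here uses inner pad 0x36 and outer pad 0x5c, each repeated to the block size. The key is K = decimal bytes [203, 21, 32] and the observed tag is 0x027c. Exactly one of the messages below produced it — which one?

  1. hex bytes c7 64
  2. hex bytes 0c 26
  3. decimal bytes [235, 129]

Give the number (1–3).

2

Key decimal bytes [203, 21, 32] = cb 15 20 is 3 bytes ≤ B = 6; zero-pad to 6 bytes: K' = cb 15 20 00 00 00.
K' ⊕ ipad = fd 23 16 36 36 36; K' ⊕ opad = 97 49 7c 5c 5c 5c.
m1: inner = H(fd 23 16 36 36 36 c7 64) = 03 03; tag = H(97 49 7c 5c 5c 5c 03 03) = 0276
m2: inner = H(fd 23 16 36 36 36 0c 26) = 02 0a; tag = H(97 49 7c 5c 5c 5c 02 0a) = 027c ← matches
m3: inner = H(fd 23 16 36 36 36 eb 81) = 03 44; tag = H(97 49 7c 5c 5c 5c 03 44) = 02b7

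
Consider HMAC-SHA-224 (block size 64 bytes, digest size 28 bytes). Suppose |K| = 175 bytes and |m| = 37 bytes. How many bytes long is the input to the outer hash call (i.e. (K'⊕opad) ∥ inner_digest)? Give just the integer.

92

Key is 175 > 64 bytes, so it is hashed to 28 bytes then zero-padded to 64: |K'| = 64.
Outer input = (K'⊕opad) ∥ H(inner) → 64 + 28 = 92 bytes.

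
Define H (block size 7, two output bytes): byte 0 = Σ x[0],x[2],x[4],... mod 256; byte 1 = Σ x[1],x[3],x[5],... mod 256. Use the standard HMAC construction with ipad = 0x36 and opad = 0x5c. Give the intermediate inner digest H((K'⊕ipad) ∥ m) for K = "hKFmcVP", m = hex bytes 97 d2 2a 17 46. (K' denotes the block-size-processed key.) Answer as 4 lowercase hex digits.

723f

Key "hKFmcVP" = 68 4b 46 6d 63 56 50 is exactly B = 7 bytes: K' = 68 4b 46 6d 63 56 50.
K' ⊕ ipad = 5e 7d 70 5b 55 60 66.
Inner input = 5e 7d 70 5b 55 60 66 ∥ 97 d2 2a 17 46.
Inner hash: even-index sum = 626 mod 256 = 114; odd-index sum = 575 mod 256 = 63 → 72 3f.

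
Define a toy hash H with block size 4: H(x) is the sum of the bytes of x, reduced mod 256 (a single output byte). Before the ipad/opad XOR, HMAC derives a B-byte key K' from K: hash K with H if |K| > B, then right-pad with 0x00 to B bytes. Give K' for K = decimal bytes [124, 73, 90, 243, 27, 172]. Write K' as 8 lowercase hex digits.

|K| = 6 > B = 4, so first hash the key.
H(K): sum = 124+73+90+243+27+172 = 729; mod 256 = 217 → d9.
Zero-pad H(K) = d9 to 4 bytes: K' = d9 00 00 00.

d9000000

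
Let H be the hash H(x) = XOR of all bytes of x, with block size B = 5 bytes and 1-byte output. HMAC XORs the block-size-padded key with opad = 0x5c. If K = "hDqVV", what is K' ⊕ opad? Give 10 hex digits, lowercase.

Key "hDqVV" = 68 44 71 56 56 is exactly B = 5 bytes: K' = 68 44 71 56 56.
XOR each byte with 0x5c: 68⊕5c=34, 44⊕5c=18, 71⊕5c=2d, 56⊕5c=0a, 56⊕5c=0a.

34182d0a0a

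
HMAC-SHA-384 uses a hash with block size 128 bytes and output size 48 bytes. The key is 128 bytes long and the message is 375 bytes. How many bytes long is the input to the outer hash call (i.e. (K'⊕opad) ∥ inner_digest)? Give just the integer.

176

Key is 128 ≤ 128 bytes, zero-padded: |K'| = 128.
Outer input = (K'⊕opad) ∥ H(inner) → 128 + 48 = 176 bytes.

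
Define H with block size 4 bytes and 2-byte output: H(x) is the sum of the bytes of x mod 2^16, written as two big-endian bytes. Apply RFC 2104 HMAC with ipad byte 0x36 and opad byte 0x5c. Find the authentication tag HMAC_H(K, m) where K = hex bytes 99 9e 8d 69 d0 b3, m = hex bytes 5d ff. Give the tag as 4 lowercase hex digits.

0288

Key hex bytes 99 9e 8d 69 d0 b3 is 6 bytes > B = 4, so hash it first: H(key) = 03 b0, then zero-pad to 4 bytes: K' = 03 b0 00 00.
K' ⊕ ipad = 35 86 36 36.  K' ⊕ opad = 5f ec 5c 5c.
Inner input = (K'⊕ipad) ∥ m = 35 86 36 36 ∥ 5d ff.
Inner hash: sum = 53+134+54+54+93+255 = 643 → 02 83.
Outer input = (K'⊕opad) ∥ inner = 5f ec 5c 5c ∥ 02 83.
Outer hash (tag): sum = 95+236+92+92+2+131 = 648 → 02 88.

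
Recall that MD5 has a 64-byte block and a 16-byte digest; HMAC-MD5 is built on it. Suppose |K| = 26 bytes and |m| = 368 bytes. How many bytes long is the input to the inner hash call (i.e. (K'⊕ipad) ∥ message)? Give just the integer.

432

Key is 26 ≤ 64 bytes, zero-padded: |K'| = 64.
Inner input = (K'⊕ipad) ∥ m → 64 + 368 = 432 bytes.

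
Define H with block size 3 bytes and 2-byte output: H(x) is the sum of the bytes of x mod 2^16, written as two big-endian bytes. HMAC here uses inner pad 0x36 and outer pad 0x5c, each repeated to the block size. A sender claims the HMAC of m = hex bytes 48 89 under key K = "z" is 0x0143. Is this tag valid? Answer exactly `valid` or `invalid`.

invalid

Key "z" = 7a is 1 byte ≤ B = 3; zero-pad to 3 bytes: K' = 7a 00 00.
K' ⊕ ipad = 4c 36 36; K' ⊕ opad = 26 5c 5c.
Inner hash: sum = 76+54+54+72+137 = 393 → 01 89.
Outer hash (recomputed tag): sum = 38+92+92+1+137 = 360 → 01 68.
Recomputed tag = 0168; claimed = 0143 → mismatch.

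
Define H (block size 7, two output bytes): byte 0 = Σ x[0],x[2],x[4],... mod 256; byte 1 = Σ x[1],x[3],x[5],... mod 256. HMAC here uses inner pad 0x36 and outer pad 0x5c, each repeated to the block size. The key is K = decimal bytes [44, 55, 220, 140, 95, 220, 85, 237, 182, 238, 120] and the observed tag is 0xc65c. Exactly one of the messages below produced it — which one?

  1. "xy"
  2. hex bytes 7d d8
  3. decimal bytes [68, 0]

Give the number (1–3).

3

Key decimal bytes [44, 55, 220, 140, 95, 220, 85, 237, 182, 238, 120] = 2c 37 dc 8c 5f dc 55 ed b6 ee 78 is 11 bytes > B = 7, so hash it first: H(key) = ea 7a, then zero-pad to 7 bytes: K' = ea 7a 00 00 00 00 00.
K' ⊕ ipad = dc 4c 36 36 36 36 36; K' ⊕ opad = b6 26 5c 5c 5c 5c 5c.
m1: inner = H(dc 4c 36 36 36 36 36 78 79) = f7 30; tag = H(b6 26 5c 5c 5c 5c 5c f7 30) = fad5
m2: inner = H(dc 4c 36 36 36 36 36 7d d8) = 56 35; tag = H(b6 26 5c 5c 5c 5c 5c 56 35) = ff34
m3: inner = H(dc 4c 36 36 36 36 36 44 00) = 7e fc; tag = H(b6 26 5c 5c 5c 5c 5c 7e fc) = c65c ← matches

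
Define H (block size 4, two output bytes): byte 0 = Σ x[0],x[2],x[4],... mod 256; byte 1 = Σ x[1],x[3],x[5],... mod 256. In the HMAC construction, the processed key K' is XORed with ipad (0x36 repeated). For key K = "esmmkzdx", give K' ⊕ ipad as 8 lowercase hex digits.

97e43636

Key "esmmkzdx" = 65 73 6d 6d 6b 7a 64 78 is 8 bytes > B = 4, so hash it first: H(key) = a1 d2, then zero-pad to 4 bytes: K' = a1 d2 00 00.
XOR each byte with 0x36: a1⊕36=97, d2⊕36=e4, 00⊕36=36, 00⊕36=36.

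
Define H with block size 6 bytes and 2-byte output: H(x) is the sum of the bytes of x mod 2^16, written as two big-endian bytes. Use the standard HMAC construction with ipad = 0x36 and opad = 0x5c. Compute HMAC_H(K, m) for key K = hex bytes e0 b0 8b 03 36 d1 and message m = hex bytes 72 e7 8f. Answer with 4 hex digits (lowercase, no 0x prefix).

03f7

Key hex bytes e0 b0 8b 03 36 d1 is exactly B = 6 bytes: K' = e0 b0 8b 03 36 d1.
K' ⊕ ipad = d6 86 bd 35 00 e7.  K' ⊕ opad = bc ec d7 5f 6a 8d.
Inner input = (K'⊕ipad) ∥ m = d6 86 bd 35 00 e7 ∥ 72 e7 8f.
Inner hash: sum = 214+134+189+53+0+231+114+231+143 = 1309 → 05 1d.
Outer input = (K'⊕opad) ∥ inner = bc ec d7 5f 6a 8d ∥ 05 1d.
Outer hash (tag): sum = 188+236+215+95+106+141+5+29 = 1015 → 03 f7.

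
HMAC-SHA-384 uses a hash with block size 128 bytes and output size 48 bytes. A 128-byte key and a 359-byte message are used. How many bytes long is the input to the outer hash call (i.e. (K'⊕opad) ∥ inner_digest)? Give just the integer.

Key is 128 ≤ 128 bytes, zero-padded: |K'| = 128.
Outer input = (K'⊕opad) ∥ H(inner) → 128 + 48 = 176 bytes.

176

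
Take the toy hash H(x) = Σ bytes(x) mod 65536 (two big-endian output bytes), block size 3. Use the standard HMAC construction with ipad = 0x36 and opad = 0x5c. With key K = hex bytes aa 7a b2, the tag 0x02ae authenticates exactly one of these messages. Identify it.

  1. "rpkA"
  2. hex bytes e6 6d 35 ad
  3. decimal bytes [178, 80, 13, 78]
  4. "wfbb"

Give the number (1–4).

2

Key hex bytes aa 7a b2 is exactly B = 3 bytes: K' = aa 7a b2.
K' ⊕ ipad = 9c 4c 84; K' ⊕ opad = f6 26 ee.
m1: inner = H(9c 4c 84 72 70 6b 41) = 02 fa; tag = H(f6 26 ee 02 fa) = 0306
m2: inner = H(9c 4c 84 e6 6d 35 ad) = 03 a1; tag = H(f6 26 ee 03 a1) = 02ae ← matches
m3: inner = H(9c 4c 84 b2 50 0d 4e) = 02 c9; tag = H(f6 26 ee 02 c9) = 02d5
m4: inner = H(9c 4c 84 77 66 62 62) = 03 0d; tag = H(f6 26 ee 03 0d) = 021a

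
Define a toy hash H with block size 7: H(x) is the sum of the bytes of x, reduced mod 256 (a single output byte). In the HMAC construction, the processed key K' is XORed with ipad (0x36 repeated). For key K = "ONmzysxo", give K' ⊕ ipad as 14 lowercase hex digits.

Key "ONmzysxo" = 4f 4e 6d 7a 79 73 78 6f is 8 bytes > B = 7, so hash it first: H(key) = 57, then zero-pad to 7 bytes: K' = 57 00 00 00 00 00 00.
XOR each byte with 0x36: 57⊕36=61, 00⊕36=36, 00⊕36=36, 00⊕36=36, 00⊕36=36, 00⊕36=36, 00⊕36=36.

61363636363636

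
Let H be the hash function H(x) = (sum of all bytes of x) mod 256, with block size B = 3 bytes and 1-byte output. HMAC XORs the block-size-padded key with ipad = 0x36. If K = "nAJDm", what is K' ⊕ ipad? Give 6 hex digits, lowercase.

9c3636

Key "nAJDm" = 6e 41 4a 44 6d is 5 bytes > B = 3, so hash it first: H(key) = aa, then zero-pad to 3 bytes: K' = aa 00 00.
XOR each byte with 0x36: aa⊕36=9c, 00⊕36=36, 00⊕36=36.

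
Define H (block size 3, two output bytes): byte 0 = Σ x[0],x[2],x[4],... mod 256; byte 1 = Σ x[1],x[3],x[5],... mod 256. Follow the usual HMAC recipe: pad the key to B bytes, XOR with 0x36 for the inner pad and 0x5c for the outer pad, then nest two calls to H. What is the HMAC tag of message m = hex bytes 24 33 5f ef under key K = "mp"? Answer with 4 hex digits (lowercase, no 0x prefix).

Key "mp" = 6d 70 is 2 bytes ≤ B = 3; zero-pad to 3 bytes: K' = 6d 70 00.
K' ⊕ ipad = 5b 46 36.  K' ⊕ opad = 31 2c 5c.
Inner input = (K'⊕ipad) ∥ m = 5b 46 36 ∥ 24 33 5f ef.
Inner hash: even-index sum = 435 mod 256 = 179; odd-index sum = 201 mod 256 = 201 → b3 c9.
Outer input = (K'⊕opad) ∥ inner = 31 2c 5c ∥ b3 c9.
Outer hash (tag): even-index sum = 342 mod 256 = 86; odd-index sum = 223 mod 256 = 223 → 56 df.

56df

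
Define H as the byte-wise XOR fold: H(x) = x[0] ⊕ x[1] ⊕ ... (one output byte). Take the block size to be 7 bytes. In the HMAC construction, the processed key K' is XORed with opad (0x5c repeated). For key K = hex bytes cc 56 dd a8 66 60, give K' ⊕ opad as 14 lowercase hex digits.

Key hex bytes cc 56 dd a8 66 60 is 6 bytes ≤ B = 7; zero-pad to 7 bytes: K' = cc 56 dd a8 66 60 00.
XOR each byte with 0x5c: cc⊕5c=90, 56⊕5c=0a, dd⊕5c=81, a8⊕5c=f4, 66⊕5c=3a, 60⊕5c=3c, 00⊕5c=5c.

900a81f43a3c5c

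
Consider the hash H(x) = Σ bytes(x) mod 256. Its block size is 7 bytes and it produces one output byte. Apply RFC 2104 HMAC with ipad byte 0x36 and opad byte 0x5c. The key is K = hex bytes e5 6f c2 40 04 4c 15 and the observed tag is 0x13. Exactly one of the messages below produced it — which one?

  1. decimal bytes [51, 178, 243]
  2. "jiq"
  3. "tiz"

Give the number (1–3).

3

Key hex bytes e5 6f c2 40 04 4c 15 is exactly B = 7 bytes: K' = e5 6f c2 40 04 4c 15.
K' ⊕ ipad = d3 59 f4 76 32 7a 23; K' ⊕ opad = b9 33 9e 1c 58 10 49.
m1: inner = H(d3 59 f4 76 32 7a 23 33 b2 f3) = 3d; tag = H(b9 33 9e 1c 58 10 49 3d) = 94
m2: inner = H(d3 59 f4 76 32 7a 23 6a 69 71) = a9; tag = H(b9 33 9e 1c 58 10 49 a9) = 00
m3: inner = H(d3 59 f4 76 32 7a 23 74 69 7a) = bc; tag = H(b9 33 9e 1c 58 10 49 bc) = 13 ← matches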